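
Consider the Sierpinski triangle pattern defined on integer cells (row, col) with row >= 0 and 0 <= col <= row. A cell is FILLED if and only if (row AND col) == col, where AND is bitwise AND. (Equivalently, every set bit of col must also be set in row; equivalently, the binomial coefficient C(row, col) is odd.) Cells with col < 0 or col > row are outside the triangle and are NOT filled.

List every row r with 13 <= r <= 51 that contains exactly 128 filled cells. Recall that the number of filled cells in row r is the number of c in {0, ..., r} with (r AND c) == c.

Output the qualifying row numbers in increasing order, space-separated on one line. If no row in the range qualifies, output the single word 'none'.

Answer: none

Derivation:
Row r has 2^popcount(r) filled cells, so we need popcount(r) = log2(128) = 7.
Scan r = 13..51 and keep those with exactly 7 one-bits:
r=13=1101 popcount=3 -> skip
r=14=1110 popcount=3 -> skip
r=15=1111 popcount=4 -> skip
r=16=10000 popcount=1 -> skip
r=17=10001 popcount=2 -> skip
r=18=10010 popcount=2 -> skip
r=19=10011 popcount=3 -> skip
r=20=10100 popcount=2 -> skip
r=21=10101 popcount=3 -> skip
r=22=10110 popcount=3 -> skip
r=23=10111 popcount=4 -> skip
r=24=11000 popcount=2 -> skip
r=25=11001 popcount=3 -> skip
r=26=11010 popcount=3 -> skip
r=27=11011 popcount=4 -> skip
r=28=11100 popcount=3 -> skip
r=29=11101 popcount=4 -> skip
r=30=11110 popcount=4 -> skip
r=31=11111 popcount=5 -> skip
r=32=100000 popcount=1 -> skip
r=33=100001 popcount=2 -> skip
r=34=100010 popcount=2 -> skip
r=35=100011 popcount=3 -> skip
r=36=100100 popcount=2 -> skip
r=37=100101 popcount=3 -> skip
r=38=100110 popcount=3 -> skip
r=39=100111 popcount=4 -> skip
r=40=101000 popcount=2 -> skip
r=41=101001 popcount=3 -> skip
r=42=101010 popcount=3 -> skip
r=43=101011 popcount=4 -> skip
r=44=101100 popcount=3 -> skip
r=45=101101 popcount=4 -> skip
r=46=101110 popcount=4 -> skip
r=47=101111 popcount=5 -> skip
r=48=110000 popcount=2 -> skip
r=49=110001 popcount=3 -> skip
r=50=110010 popcount=3 -> skip
r=51=110011 popcount=4 -> skip
Kept rows: none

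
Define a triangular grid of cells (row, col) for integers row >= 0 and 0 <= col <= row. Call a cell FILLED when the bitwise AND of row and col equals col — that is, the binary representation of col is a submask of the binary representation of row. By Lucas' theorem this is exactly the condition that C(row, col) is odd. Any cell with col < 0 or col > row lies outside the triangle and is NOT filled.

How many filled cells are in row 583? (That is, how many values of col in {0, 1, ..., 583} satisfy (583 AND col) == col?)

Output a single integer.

583 in binary = 1001000111
popcount(583) = number of 1-bits in 1001000111 = 5
A col c satisfies (583 AND c) == c iff every set bit of c is also set in 583; each of the 5 set bits of 583 can independently be on or off in c.
count = 2^5 = 32

Answer: 32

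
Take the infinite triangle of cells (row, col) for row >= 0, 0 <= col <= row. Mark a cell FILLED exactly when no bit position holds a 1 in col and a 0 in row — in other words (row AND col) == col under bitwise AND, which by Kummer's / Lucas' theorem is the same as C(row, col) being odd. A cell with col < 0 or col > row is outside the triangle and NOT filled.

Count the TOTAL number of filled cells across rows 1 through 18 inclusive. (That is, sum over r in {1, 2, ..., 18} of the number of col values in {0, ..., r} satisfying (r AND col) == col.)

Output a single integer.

r1=1 pc1: +2 =2
r2=10 pc1: +2 =4
r3=11 pc2: +4 =8
r4=100 pc1: +2 =10
r5=101 pc2: +4 =14
r6=110 pc2: +4 =18
r7=111 pc3: +8 =26
r8=1000 pc1: +2 =28
r9=1001 pc2: +4 =32
r10=1010 pc2: +4 =36
r11=1011 pc3: +8 =44
r12=1100 pc2: +4 =48
r13=1101 pc3: +8 =56
r14=1110 pc3: +8 =64
r15=1111 pc4: +16 =80
r16=10000 pc1: +2 =82
r17=10001 pc2: +4 =86
r18=10010 pc2: +4 =90

Answer: 90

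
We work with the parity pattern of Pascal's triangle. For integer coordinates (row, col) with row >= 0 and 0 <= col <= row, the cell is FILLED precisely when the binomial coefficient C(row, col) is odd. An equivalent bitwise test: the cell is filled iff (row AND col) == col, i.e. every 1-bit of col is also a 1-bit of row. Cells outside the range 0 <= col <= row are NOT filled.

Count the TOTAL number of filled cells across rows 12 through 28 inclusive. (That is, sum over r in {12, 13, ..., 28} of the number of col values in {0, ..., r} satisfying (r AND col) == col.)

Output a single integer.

r12=1100 pc2: +4 =4
r13=1101 pc3: +8 =12
r14=1110 pc3: +8 =20
r15=1111 pc4: +16 =36
r16=10000 pc1: +2 =38
r17=10001 pc2: +4 =42
r18=10010 pc2: +4 =46
r19=10011 pc3: +8 =54
r20=10100 pc2: +4 =58
r21=10101 pc3: +8 =66
r22=10110 pc3: +8 =74
r23=10111 pc4: +16 =90
r24=11000 pc2: +4 =94
r25=11001 pc3: +8 =102
r26=11010 pc3: +8 =110
r27=11011 pc4: +16 =126
r28=11100 pc3: +8 =134

Answer: 134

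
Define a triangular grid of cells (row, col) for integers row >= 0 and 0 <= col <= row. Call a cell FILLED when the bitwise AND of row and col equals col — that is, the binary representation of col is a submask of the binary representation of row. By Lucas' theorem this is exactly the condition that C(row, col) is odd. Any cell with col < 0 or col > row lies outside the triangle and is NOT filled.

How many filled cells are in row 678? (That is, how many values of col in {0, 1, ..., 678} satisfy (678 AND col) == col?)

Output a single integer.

678 in binary = 1010100110
popcount(678) = number of 1-bits in 1010100110 = 5
A col c satisfies (678 AND c) == c iff every set bit of c is also set in 678; each of the 5 set bits of 678 can independently be on or off in c.
count = 2^5 = 32

Answer: 32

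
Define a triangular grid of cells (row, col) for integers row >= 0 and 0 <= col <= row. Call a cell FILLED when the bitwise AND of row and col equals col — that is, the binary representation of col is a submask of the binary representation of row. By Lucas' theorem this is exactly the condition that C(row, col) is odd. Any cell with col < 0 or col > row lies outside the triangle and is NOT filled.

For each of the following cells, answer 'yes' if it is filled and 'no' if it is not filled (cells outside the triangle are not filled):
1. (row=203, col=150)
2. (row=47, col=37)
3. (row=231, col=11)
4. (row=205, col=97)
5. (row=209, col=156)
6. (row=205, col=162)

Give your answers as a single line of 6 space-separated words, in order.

Answer: no yes no no no no

Derivation:
(203,150): row=0b11001011, col=0b10010110, row AND col = 0b10000010 = 130; 130 != 150 -> empty
(47,37): row=0b101111, col=0b100101, row AND col = 0b100101 = 37; 37 == 37 -> filled
(231,11): row=0b11100111, col=0b1011, row AND col = 0b11 = 3; 3 != 11 -> empty
(205,97): row=0b11001101, col=0b1100001, row AND col = 0b1000001 = 65; 65 != 97 -> empty
(209,156): row=0b11010001, col=0b10011100, row AND col = 0b10010000 = 144; 144 != 156 -> empty
(205,162): row=0b11001101, col=0b10100010, row AND col = 0b10000000 = 128; 128 != 162 -> empty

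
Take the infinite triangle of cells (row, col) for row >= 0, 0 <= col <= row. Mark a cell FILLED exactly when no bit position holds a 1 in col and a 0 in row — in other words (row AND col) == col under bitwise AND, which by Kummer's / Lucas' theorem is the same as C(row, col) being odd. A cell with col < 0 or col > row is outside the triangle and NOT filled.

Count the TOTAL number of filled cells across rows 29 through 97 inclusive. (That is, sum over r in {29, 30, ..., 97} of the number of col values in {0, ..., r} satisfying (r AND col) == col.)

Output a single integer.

r29=11101 pc4: +16 =16
r30=11110 pc4: +16 =32
r31=11111 pc5: +32 =64
r32=100000 pc1: +2 =66
r33=100001 pc2: +4 =70
r34=100010 pc2: +4 =74
r35=100011 pc3: +8 =82
r36=100100 pc2: +4 =86
r37=100101 pc3: +8 =94
r38=100110 pc3: +8 =102
r39=100111 pc4: +16 =118
r40=101000 pc2: +4 =122
r41=101001 pc3: +8 =130
r42=101010 pc3: +8 =138
r43=101011 pc4: +16 =154
r44=101100 pc3: +8 =162
r45=101101 pc4: +16 =178
r46=101110 pc4: +16 =194
r47=101111 pc5: +32 =226
r48=110000 pc2: +4 =230
r49=110001 pc3: +8 =238
r50=110010 pc3: +8 =246
r51=110011 pc4: +16 =262
r52=110100 pc3: +8 =270
r53=110101 pc4: +16 =286
r54=110110 pc4: +16 =302
r55=110111 pc5: +32 =334
r56=111000 pc3: +8 =342
r57=111001 pc4: +16 =358
r58=111010 pc4: +16 =374
r59=111011 pc5: +32 =406
r60=111100 pc4: +16 =422
r61=111101 pc5: +32 =454
r62=111110 pc5: +32 =486
r63=111111 pc6: +64 =550
r64=1000000 pc1: +2 =552
r65=1000001 pc2: +4 =556
r66=1000010 pc2: +4 =560
r67=1000011 pc3: +8 =568
r68=1000100 pc2: +4 =572
r69=1000101 pc3: +8 =580
r70=1000110 pc3: +8 =588
r71=1000111 pc4: +16 =604
r72=1001000 pc2: +4 =608
r73=1001001 pc3: +8 =616
r74=1001010 pc3: +8 =624
r75=1001011 pc4: +16 =640
r76=1001100 pc3: +8 =648
r77=1001101 pc4: +16 =664
r78=1001110 pc4: +16 =680
r79=1001111 pc5: +32 =712
r80=1010000 pc2: +4 =716
r81=1010001 pc3: +8 =724
r82=1010010 pc3: +8 =732
r83=1010011 pc4: +16 =748
r84=1010100 pc3: +8 =756
r85=1010101 pc4: +16 =772
r86=1010110 pc4: +16 =788
r87=1010111 pc5: +32 =820
r88=1011000 pc3: +8 =828
r89=1011001 pc4: +16 =844
r90=1011010 pc4: +16 =860
r91=1011011 pc5: +32 =892
r92=1011100 pc4: +16 =908
r93=1011101 pc5: +32 =940
r94=1011110 pc5: +32 =972
r95=1011111 pc6: +64 =1036
r96=1100000 pc2: +4 =1040
r97=1100001 pc3: +8 =1048

Answer: 1048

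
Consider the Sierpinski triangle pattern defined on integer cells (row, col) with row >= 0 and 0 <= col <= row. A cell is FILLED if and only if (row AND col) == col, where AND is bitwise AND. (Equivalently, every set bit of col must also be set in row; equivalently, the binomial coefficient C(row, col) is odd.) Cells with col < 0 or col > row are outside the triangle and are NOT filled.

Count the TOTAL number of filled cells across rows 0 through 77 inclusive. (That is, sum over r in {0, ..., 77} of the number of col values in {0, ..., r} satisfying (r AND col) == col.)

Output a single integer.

Answer: 843

Derivation:
r0=0 pc0: +1 =1
r1=1 pc1: +2 =3
r2=10 pc1: +2 =5
r3=11 pc2: +4 =9
r4=100 pc1: +2 =11
r5=101 pc2: +4 =15
r6=110 pc2: +4 =19
r7=111 pc3: +8 =27
r8=1000 pc1: +2 =29
r9=1001 pc2: +4 =33
r10=1010 pc2: +4 =37
r11=1011 pc3: +8 =45
r12=1100 pc2: +4 =49
r13=1101 pc3: +8 =57
r14=1110 pc3: +8 =65
r15=1111 pc4: +16 =81
r16=10000 pc1: +2 =83
r17=10001 pc2: +4 =87
r18=10010 pc2: +4 =91
r19=10011 pc3: +8 =99
r20=10100 pc2: +4 =103
r21=10101 pc3: +8 =111
r22=10110 pc3: +8 =119
r23=10111 pc4: +16 =135
r24=11000 pc2: +4 =139
r25=11001 pc3: +8 =147
r26=11010 pc3: +8 =155
r27=11011 pc4: +16 =171
r28=11100 pc3: +8 =179
r29=11101 pc4: +16 =195
r30=11110 pc4: +16 =211
r31=11111 pc5: +32 =243
r32=100000 pc1: +2 =245
r33=100001 pc2: +4 =249
r34=100010 pc2: +4 =253
r35=100011 pc3: +8 =261
r36=100100 pc2: +4 =265
r37=100101 pc3: +8 =273
r38=100110 pc3: +8 =281
r39=100111 pc4: +16 =297
r40=101000 pc2: +4 =301
r41=101001 pc3: +8 =309
r42=101010 pc3: +8 =317
r43=101011 pc4: +16 =333
r44=101100 pc3: +8 =341
r45=101101 pc4: +16 =357
r46=101110 pc4: +16 =373
r47=101111 pc5: +32 =405
r48=110000 pc2: +4 =409
r49=110001 pc3: +8 =417
r50=110010 pc3: +8 =425
r51=110011 pc4: +16 =441
r52=110100 pc3: +8 =449
r53=110101 pc4: +16 =465
r54=110110 pc4: +16 =481
r55=110111 pc5: +32 =513
r56=111000 pc3: +8 =521
r57=111001 pc4: +16 =537
r58=111010 pc4: +16 =553
r59=111011 pc5: +32 =585
r60=111100 pc4: +16 =601
r61=111101 pc5: +32 =633
r62=111110 pc5: +32 =665
r63=111111 pc6: +64 =729
r64=1000000 pc1: +2 =731
r65=1000001 pc2: +4 =735
r66=1000010 pc2: +4 =739
r67=1000011 pc3: +8 =747
r68=1000100 pc2: +4 =751
r69=1000101 pc3: +8 =759
r70=1000110 pc3: +8 =767
r71=1000111 pc4: +16 =783
r72=1001000 pc2: +4 =787
r73=1001001 pc3: +8 =795
r74=1001010 pc3: +8 =803
r75=1001011 pc4: +16 =819
r76=1001100 pc3: +8 =827
r77=1001101 pc4: +16 =843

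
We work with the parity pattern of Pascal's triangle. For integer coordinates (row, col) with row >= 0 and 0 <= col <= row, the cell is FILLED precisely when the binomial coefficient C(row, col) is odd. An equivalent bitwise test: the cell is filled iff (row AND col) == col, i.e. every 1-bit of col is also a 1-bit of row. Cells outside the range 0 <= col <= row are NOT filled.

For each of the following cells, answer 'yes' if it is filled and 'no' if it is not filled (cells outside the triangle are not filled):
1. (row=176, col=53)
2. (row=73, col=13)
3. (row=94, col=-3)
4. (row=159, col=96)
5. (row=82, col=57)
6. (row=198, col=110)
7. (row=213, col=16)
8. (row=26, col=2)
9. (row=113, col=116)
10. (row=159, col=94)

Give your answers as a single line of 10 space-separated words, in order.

(176,53): row=0b10110000, col=0b110101, row AND col = 0b110000 = 48; 48 != 53 -> empty
(73,13): row=0b1001001, col=0b1101, row AND col = 0b1001 = 9; 9 != 13 -> empty
(94,-3): col outside [0, 94] -> not filled
(159,96): row=0b10011111, col=0b1100000, row AND col = 0b0 = 0; 0 != 96 -> empty
(82,57): row=0b1010010, col=0b111001, row AND col = 0b10000 = 16; 16 != 57 -> empty
(198,110): row=0b11000110, col=0b1101110, row AND col = 0b1000110 = 70; 70 != 110 -> empty
(213,16): row=0b11010101, col=0b10000, row AND col = 0b10000 = 16; 16 == 16 -> filled
(26,2): row=0b11010, col=0b10, row AND col = 0b10 = 2; 2 == 2 -> filled
(113,116): col outside [0, 113] -> not filled
(159,94): row=0b10011111, col=0b1011110, row AND col = 0b11110 = 30; 30 != 94 -> empty

Answer: no no no no no no yes yes no no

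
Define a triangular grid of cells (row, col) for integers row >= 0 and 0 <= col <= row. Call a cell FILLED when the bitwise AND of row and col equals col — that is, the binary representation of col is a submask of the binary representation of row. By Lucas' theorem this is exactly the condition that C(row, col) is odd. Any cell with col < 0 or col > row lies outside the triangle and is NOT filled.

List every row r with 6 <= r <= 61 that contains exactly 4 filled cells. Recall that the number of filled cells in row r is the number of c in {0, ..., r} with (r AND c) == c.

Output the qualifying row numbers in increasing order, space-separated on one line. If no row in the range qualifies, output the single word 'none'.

Row r has 2^popcount(r) filled cells, so we need popcount(r) = log2(4) = 2.
Scan r = 6..61 and keep those with exactly 2 one-bits:
r=6=110 popcount=2 -> KEEP
r=7=111 popcount=3 -> skip
r=8=1000 popcount=1 -> skip
r=9=1001 popcount=2 -> KEEP
r=10=1010 popcount=2 -> KEEP
r=11=1011 popcount=3 -> skip
r=12=1100 popcount=2 -> KEEP
r=13=1101 popcount=3 -> skip
r=14=1110 popcount=3 -> skip
r=15=1111 popcount=4 -> skip
r=16=10000 popcount=1 -> skip
r=17=10001 popcount=2 -> KEEP
r=18=10010 popcount=2 -> KEEP
r=19=10011 popcount=3 -> skip
r=20=10100 popcount=2 -> KEEP
r=21=10101 popcount=3 -> skip
r=22=10110 popcount=3 -> skip
r=23=10111 popcount=4 -> skip
r=24=11000 popcount=2 -> KEEP
r=25=11001 popcount=3 -> skip
r=26=11010 popcount=3 -> skip
r=27=11011 popcount=4 -> skip
r=28=11100 popcount=3 -> skip
r=29=11101 popcount=4 -> skip
r=30=11110 popcount=4 -> skip
r=31=11111 popcount=5 -> skip
r=32=100000 popcount=1 -> skip
r=33=100001 popcount=2 -> KEEP
r=34=100010 popcount=2 -> KEEP
r=35=100011 popcount=3 -> skip
r=36=100100 popcount=2 -> KEEP
r=37=100101 popcount=3 -> skip
r=38=100110 popcount=3 -> skip
r=39=100111 popcount=4 -> skip
r=40=101000 popcount=2 -> KEEP
r=41=101001 popcount=3 -> skip
r=42=101010 popcount=3 -> skip
r=43=101011 popcount=4 -> skip
r=44=101100 popcount=3 -> skip
r=45=101101 popcount=4 -> skip
r=46=101110 popcount=4 -> skip
r=47=101111 popcount=5 -> skip
r=48=110000 popcount=2 -> KEEP
r=49=110001 popcount=3 -> skip
r=50=110010 popcount=3 -> skip
r=51=110011 popcount=4 -> skip
r=52=110100 popcount=3 -> skip
r=53=110101 popcount=4 -> skip
r=54=110110 popcount=4 -> skip
r=55=110111 popcount=5 -> skip
r=56=111000 popcount=3 -> skip
r=57=111001 popcount=4 -> skip
r=58=111010 popcount=4 -> skip
r=59=111011 popcount=5 -> skip
r=60=111100 popcount=4 -> skip
r=61=111101 popcount=5 -> skip
Kept rows: 6 9 10 12 17 18 20 24 33 34 36 40 48

Answer: 6 9 10 12 17 18 20 24 33 34 36 40 48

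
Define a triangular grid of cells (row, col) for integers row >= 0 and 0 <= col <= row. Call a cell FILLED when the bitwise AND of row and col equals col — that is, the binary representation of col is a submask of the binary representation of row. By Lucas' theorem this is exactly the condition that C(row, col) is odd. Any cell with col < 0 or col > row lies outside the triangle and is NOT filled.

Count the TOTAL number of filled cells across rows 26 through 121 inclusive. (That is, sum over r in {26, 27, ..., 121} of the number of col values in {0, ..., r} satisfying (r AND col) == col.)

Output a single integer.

r26=11010 pc3: +8 =8
r27=11011 pc4: +16 =24
r28=11100 pc3: +8 =32
r29=11101 pc4: +16 =48
r30=11110 pc4: +16 =64
r31=11111 pc5: +32 =96
r32=100000 pc1: +2 =98
r33=100001 pc2: +4 =102
r34=100010 pc2: +4 =106
r35=100011 pc3: +8 =114
r36=100100 pc2: +4 =118
r37=100101 pc3: +8 =126
r38=100110 pc3: +8 =134
r39=100111 pc4: +16 =150
r40=101000 pc2: +4 =154
r41=101001 pc3: +8 =162
r42=101010 pc3: +8 =170
r43=101011 pc4: +16 =186
r44=101100 pc3: +8 =194
r45=101101 pc4: +16 =210
r46=101110 pc4: +16 =226
r47=101111 pc5: +32 =258
r48=110000 pc2: +4 =262
r49=110001 pc3: +8 =270
r50=110010 pc3: +8 =278
r51=110011 pc4: +16 =294
r52=110100 pc3: +8 =302
r53=110101 pc4: +16 =318
r54=110110 pc4: +16 =334
r55=110111 pc5: +32 =366
r56=111000 pc3: +8 =374
r57=111001 pc4: +16 =390
r58=111010 pc4: +16 =406
r59=111011 pc5: +32 =438
r60=111100 pc4: +16 =454
r61=111101 pc5: +32 =486
r62=111110 pc5: +32 =518
r63=111111 pc6: +64 =582
r64=1000000 pc1: +2 =584
r65=1000001 pc2: +4 =588
r66=1000010 pc2: +4 =592
r67=1000011 pc3: +8 =600
r68=1000100 pc2: +4 =604
r69=1000101 pc3: +8 =612
r70=1000110 pc3: +8 =620
r71=1000111 pc4: +16 =636
r72=1001000 pc2: +4 =640
r73=1001001 pc3: +8 =648
r74=1001010 pc3: +8 =656
r75=1001011 pc4: +16 =672
r76=1001100 pc3: +8 =680
r77=1001101 pc4: +16 =696
r78=1001110 pc4: +16 =712
r79=1001111 pc5: +32 =744
r80=1010000 pc2: +4 =748
r81=1010001 pc3: +8 =756
r82=1010010 pc3: +8 =764
r83=1010011 pc4: +16 =780
r84=1010100 pc3: +8 =788
r85=1010101 pc4: +16 =804
r86=1010110 pc4: +16 =820
r87=1010111 pc5: +32 =852
r88=1011000 pc3: +8 =860
r89=1011001 pc4: +16 =876
r90=1011010 pc4: +16 =892
r91=1011011 pc5: +32 =924
r92=1011100 pc4: +16 =940
r93=1011101 pc5: +32 =972
r94=1011110 pc5: +32 =1004
r95=1011111 pc6: +64 =1068
r96=1100000 pc2: +4 =1072
r97=1100001 pc3: +8 =1080
r98=1100010 pc3: +8 =1088
r99=1100011 pc4: +16 =1104
r100=1100100 pc3: +8 =1112
r101=1100101 pc4: +16 =1128
r102=1100110 pc4: +16 =1144
r103=1100111 pc5: +32 =1176
r104=1101000 pc3: +8 =1184
r105=1101001 pc4: +16 =1200
r106=1101010 pc4: +16 =1216
r107=1101011 pc5: +32 =1248
r108=1101100 pc4: +16 =1264
r109=1101101 pc5: +32 =1296
r110=1101110 pc5: +32 =1328
r111=1101111 pc6: +64 =1392
r112=1110000 pc3: +8 =1400
r113=1110001 pc4: +16 =1416
r114=1110010 pc4: +16 =1432
r115=1110011 pc5: +32 =1464
r116=1110100 pc4: +16 =1480
r117=1110101 pc5: +32 =1512
r118=1110110 pc5: +32 =1544
r119=1110111 pc6: +64 =1608
r120=1111000 pc4: +16 =1624
r121=1111001 pc5: +32 =1656

Answer: 1656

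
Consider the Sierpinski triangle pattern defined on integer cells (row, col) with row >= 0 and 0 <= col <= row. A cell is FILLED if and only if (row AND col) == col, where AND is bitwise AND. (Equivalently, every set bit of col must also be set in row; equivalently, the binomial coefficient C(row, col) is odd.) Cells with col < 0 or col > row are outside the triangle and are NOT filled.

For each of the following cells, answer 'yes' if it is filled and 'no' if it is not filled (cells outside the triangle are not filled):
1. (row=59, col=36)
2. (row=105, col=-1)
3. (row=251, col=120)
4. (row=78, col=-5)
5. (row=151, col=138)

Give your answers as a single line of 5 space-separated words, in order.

Answer: no no yes no no

Derivation:
(59,36): row=0b111011, col=0b100100, row AND col = 0b100000 = 32; 32 != 36 -> empty
(105,-1): col outside [0, 105] -> not filled
(251,120): row=0b11111011, col=0b1111000, row AND col = 0b1111000 = 120; 120 == 120 -> filled
(78,-5): col outside [0, 78] -> not filled
(151,138): row=0b10010111, col=0b10001010, row AND col = 0b10000010 = 130; 130 != 138 -> empty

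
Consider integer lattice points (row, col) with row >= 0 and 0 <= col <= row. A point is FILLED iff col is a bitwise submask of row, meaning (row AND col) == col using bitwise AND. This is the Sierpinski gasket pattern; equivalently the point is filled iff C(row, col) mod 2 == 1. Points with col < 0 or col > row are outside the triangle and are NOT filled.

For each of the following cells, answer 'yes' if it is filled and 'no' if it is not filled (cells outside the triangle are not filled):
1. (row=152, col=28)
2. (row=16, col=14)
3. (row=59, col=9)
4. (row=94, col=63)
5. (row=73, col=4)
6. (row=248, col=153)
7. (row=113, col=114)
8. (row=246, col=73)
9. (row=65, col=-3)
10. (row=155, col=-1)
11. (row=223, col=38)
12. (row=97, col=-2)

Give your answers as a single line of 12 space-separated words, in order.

Answer: no no yes no no no no no no no no no

Derivation:
(152,28): row=0b10011000, col=0b11100, row AND col = 0b11000 = 24; 24 != 28 -> empty
(16,14): row=0b10000, col=0b1110, row AND col = 0b0 = 0; 0 != 14 -> empty
(59,9): row=0b111011, col=0b1001, row AND col = 0b1001 = 9; 9 == 9 -> filled
(94,63): row=0b1011110, col=0b111111, row AND col = 0b11110 = 30; 30 != 63 -> empty
(73,4): row=0b1001001, col=0b100, row AND col = 0b0 = 0; 0 != 4 -> empty
(248,153): row=0b11111000, col=0b10011001, row AND col = 0b10011000 = 152; 152 != 153 -> empty
(113,114): col outside [0, 113] -> not filled
(246,73): row=0b11110110, col=0b1001001, row AND col = 0b1000000 = 64; 64 != 73 -> empty
(65,-3): col outside [0, 65] -> not filled
(155,-1): col outside [0, 155] -> not filled
(223,38): row=0b11011111, col=0b100110, row AND col = 0b110 = 6; 6 != 38 -> empty
(97,-2): col outside [0, 97] -> not filled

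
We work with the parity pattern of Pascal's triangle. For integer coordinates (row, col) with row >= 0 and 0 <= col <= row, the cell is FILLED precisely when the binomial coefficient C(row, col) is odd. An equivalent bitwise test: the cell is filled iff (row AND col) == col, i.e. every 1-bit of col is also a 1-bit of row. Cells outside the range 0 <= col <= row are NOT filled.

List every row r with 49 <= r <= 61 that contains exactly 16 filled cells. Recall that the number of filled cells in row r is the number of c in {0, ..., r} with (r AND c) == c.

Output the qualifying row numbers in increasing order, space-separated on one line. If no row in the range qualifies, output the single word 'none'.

Row r has 2^popcount(r) filled cells, so we need popcount(r) = log2(16) = 4.
Scan r = 49..61 and keep those with exactly 4 one-bits:
r=49=110001 popcount=3 -> skip
r=50=110010 popcount=3 -> skip
r=51=110011 popcount=4 -> KEEP
r=52=110100 popcount=3 -> skip
r=53=110101 popcount=4 -> KEEP
r=54=110110 popcount=4 -> KEEP
r=55=110111 popcount=5 -> skip
r=56=111000 popcount=3 -> skip
r=57=111001 popcount=4 -> KEEP
r=58=111010 popcount=4 -> KEEP
r=59=111011 popcount=5 -> skip
r=60=111100 popcount=4 -> KEEP
r=61=111101 popcount=5 -> skip
Kept rows: 51 53 54 57 58 60

Answer: 51 53 54 57 58 60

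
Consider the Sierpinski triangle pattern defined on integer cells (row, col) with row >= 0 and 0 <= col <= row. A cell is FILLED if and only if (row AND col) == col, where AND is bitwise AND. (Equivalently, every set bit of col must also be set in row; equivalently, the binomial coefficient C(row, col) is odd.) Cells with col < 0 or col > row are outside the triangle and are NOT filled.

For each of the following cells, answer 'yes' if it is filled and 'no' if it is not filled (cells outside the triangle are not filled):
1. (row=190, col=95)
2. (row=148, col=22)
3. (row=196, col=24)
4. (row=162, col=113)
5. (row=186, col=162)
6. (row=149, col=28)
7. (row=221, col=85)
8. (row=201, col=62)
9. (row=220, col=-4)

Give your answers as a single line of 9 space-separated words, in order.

(190,95): row=0b10111110, col=0b1011111, row AND col = 0b11110 = 30; 30 != 95 -> empty
(148,22): row=0b10010100, col=0b10110, row AND col = 0b10100 = 20; 20 != 22 -> empty
(196,24): row=0b11000100, col=0b11000, row AND col = 0b0 = 0; 0 != 24 -> empty
(162,113): row=0b10100010, col=0b1110001, row AND col = 0b100000 = 32; 32 != 113 -> empty
(186,162): row=0b10111010, col=0b10100010, row AND col = 0b10100010 = 162; 162 == 162 -> filled
(149,28): row=0b10010101, col=0b11100, row AND col = 0b10100 = 20; 20 != 28 -> empty
(221,85): row=0b11011101, col=0b1010101, row AND col = 0b1010101 = 85; 85 == 85 -> filled
(201,62): row=0b11001001, col=0b111110, row AND col = 0b1000 = 8; 8 != 62 -> empty
(220,-4): col outside [0, 220] -> not filled

Answer: no no no no yes no yes no no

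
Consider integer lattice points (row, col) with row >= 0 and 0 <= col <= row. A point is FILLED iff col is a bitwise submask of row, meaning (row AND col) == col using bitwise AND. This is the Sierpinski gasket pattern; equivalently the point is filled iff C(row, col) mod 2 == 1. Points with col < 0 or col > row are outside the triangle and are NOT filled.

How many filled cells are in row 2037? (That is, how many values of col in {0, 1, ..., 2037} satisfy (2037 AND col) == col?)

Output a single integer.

2037 in binary = 11111110101
popcount(2037) = number of 1-bits in 11111110101 = 9
A col c satisfies (2037 AND c) == c iff every set bit of c is also set in 2037; each of the 9 set bits of 2037 can independently be on or off in c.
count = 2^9 = 512

Answer: 512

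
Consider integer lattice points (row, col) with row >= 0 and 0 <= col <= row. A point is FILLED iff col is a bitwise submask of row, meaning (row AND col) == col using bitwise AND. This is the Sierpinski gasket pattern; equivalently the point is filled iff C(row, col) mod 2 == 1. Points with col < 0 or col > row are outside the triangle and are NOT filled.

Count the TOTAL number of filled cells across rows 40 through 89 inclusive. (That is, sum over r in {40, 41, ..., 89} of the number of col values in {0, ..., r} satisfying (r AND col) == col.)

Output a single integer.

r40=101000 pc2: +4 =4
r41=101001 pc3: +8 =12
r42=101010 pc3: +8 =20
r43=101011 pc4: +16 =36
r44=101100 pc3: +8 =44
r45=101101 pc4: +16 =60
r46=101110 pc4: +16 =76
r47=101111 pc5: +32 =108
r48=110000 pc2: +4 =112
r49=110001 pc3: +8 =120
r50=110010 pc3: +8 =128
r51=110011 pc4: +16 =144
r52=110100 pc3: +8 =152
r53=110101 pc4: +16 =168
r54=110110 pc4: +16 =184
r55=110111 pc5: +32 =216
r56=111000 pc3: +8 =224
r57=111001 pc4: +16 =240
r58=111010 pc4: +16 =256
r59=111011 pc5: +32 =288
r60=111100 pc4: +16 =304
r61=111101 pc5: +32 =336
r62=111110 pc5: +32 =368
r63=111111 pc6: +64 =432
r64=1000000 pc1: +2 =434
r65=1000001 pc2: +4 =438
r66=1000010 pc2: +4 =442
r67=1000011 pc3: +8 =450
r68=1000100 pc2: +4 =454
r69=1000101 pc3: +8 =462
r70=1000110 pc3: +8 =470
r71=1000111 pc4: +16 =486
r72=1001000 pc2: +4 =490
r73=1001001 pc3: +8 =498
r74=1001010 pc3: +8 =506
r75=1001011 pc4: +16 =522
r76=1001100 pc3: +8 =530
r77=1001101 pc4: +16 =546
r78=1001110 pc4: +16 =562
r79=1001111 pc5: +32 =594
r80=1010000 pc2: +4 =598
r81=1010001 pc3: +8 =606
r82=1010010 pc3: +8 =614
r83=1010011 pc4: +16 =630
r84=1010100 pc3: +8 =638
r85=1010101 pc4: +16 =654
r86=1010110 pc4: +16 =670
r87=1010111 pc5: +32 =702
r88=1011000 pc3: +8 =710
r89=1011001 pc4: +16 =726

Answer: 726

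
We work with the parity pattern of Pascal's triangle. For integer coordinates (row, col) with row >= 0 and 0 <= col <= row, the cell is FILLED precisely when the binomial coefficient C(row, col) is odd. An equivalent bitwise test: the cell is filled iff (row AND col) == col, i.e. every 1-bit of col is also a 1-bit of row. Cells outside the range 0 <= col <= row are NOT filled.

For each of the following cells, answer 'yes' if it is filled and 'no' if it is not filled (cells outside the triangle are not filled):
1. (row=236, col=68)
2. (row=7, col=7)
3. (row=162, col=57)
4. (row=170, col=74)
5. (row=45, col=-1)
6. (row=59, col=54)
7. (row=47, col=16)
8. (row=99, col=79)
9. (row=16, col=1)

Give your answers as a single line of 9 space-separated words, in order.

(236,68): row=0b11101100, col=0b1000100, row AND col = 0b1000100 = 68; 68 == 68 -> filled
(7,7): row=0b111, col=0b111, row AND col = 0b111 = 7; 7 == 7 -> filled
(162,57): row=0b10100010, col=0b111001, row AND col = 0b100000 = 32; 32 != 57 -> empty
(170,74): row=0b10101010, col=0b1001010, row AND col = 0b1010 = 10; 10 != 74 -> empty
(45,-1): col outside [0, 45] -> not filled
(59,54): row=0b111011, col=0b110110, row AND col = 0b110010 = 50; 50 != 54 -> empty
(47,16): row=0b101111, col=0b10000, row AND col = 0b0 = 0; 0 != 16 -> empty
(99,79): row=0b1100011, col=0b1001111, row AND col = 0b1000011 = 67; 67 != 79 -> empty
(16,1): row=0b10000, col=0b1, row AND col = 0b0 = 0; 0 != 1 -> empty

Answer: yes yes no no no no no no no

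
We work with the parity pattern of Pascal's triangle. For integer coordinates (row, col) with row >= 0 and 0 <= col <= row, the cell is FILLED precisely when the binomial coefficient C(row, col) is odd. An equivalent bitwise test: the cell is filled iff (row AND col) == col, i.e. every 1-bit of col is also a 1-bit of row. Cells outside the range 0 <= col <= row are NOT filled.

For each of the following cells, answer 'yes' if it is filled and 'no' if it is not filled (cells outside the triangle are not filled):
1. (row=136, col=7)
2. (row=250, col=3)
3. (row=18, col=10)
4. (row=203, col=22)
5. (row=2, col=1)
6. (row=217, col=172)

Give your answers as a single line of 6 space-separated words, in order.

(136,7): row=0b10001000, col=0b111, row AND col = 0b0 = 0; 0 != 7 -> empty
(250,3): row=0b11111010, col=0b11, row AND col = 0b10 = 2; 2 != 3 -> empty
(18,10): row=0b10010, col=0b1010, row AND col = 0b10 = 2; 2 != 10 -> empty
(203,22): row=0b11001011, col=0b10110, row AND col = 0b10 = 2; 2 != 22 -> empty
(2,1): row=0b10, col=0b1, row AND col = 0b0 = 0; 0 != 1 -> empty
(217,172): row=0b11011001, col=0b10101100, row AND col = 0b10001000 = 136; 136 != 172 -> empty

Answer: no no no no no no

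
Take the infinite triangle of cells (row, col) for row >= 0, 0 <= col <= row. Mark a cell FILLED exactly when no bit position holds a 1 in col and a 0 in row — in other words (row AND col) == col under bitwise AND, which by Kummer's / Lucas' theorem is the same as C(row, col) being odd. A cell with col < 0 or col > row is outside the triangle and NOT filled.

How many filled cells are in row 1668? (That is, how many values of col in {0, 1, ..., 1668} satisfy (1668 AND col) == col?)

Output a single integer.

Answer: 16

Derivation:
1668 in binary = 11010000100
popcount(1668) = number of 1-bits in 11010000100 = 4
A col c satisfies (1668 AND c) == c iff every set bit of c is also set in 1668; each of the 4 set bits of 1668 can independently be on or off in c.
count = 2^4 = 16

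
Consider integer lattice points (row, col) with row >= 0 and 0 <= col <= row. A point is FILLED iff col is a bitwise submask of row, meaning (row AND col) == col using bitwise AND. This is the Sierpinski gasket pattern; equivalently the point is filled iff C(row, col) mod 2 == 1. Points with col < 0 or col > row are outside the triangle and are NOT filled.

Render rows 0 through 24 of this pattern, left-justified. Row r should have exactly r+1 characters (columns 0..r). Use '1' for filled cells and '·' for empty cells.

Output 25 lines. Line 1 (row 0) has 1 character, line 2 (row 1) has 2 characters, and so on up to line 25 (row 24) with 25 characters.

r0=0: 1
r1=1: 11
r2=10: 1·1
r3=11: 1111
r4=100: 1···1
r5=101: 11··11
r6=110: 1·1·1·1
r7=111: 11111111
r8=1000: 1·······1
r9=1001: 11······11
r10=1010: 1·1·····1·1
r11=1011: 1111····1111
r12=1100: 1···1···1···1
r13=1101: 11··11··11··11
r14=1110: 1·1·1·1·1·1·1·1
r15=1111: 1111111111111111
r16=10000: 1···············1
r17=10001: 11··············11
r18=10010: 1·1·············1·1
r19=10011: 1111············1111
r20=10100: 1···1···········1···1
r21=10101: 11··11··········11··11
r22=10110: 1·1·1·1·········1·1·1·1
r23=10111: 11111111········11111111
r24=11000: 1·······1·······1·······1

Answer: 1
11
1·1
1111
1···1
11··11
1·1·1·1
11111111
1·······1
11······11
1·1·····1·1
1111····1111
1···1···1···1
11··11··11··11
1·1·1·1·1·1·1·1
1111111111111111
1···············1
11··············11
1·1·············1·1
1111············1111
1···1···········1···1
11··11··········11··11
1·1·1·1·········1·1·1·1
11111111········11111111
1·······1·······1·······1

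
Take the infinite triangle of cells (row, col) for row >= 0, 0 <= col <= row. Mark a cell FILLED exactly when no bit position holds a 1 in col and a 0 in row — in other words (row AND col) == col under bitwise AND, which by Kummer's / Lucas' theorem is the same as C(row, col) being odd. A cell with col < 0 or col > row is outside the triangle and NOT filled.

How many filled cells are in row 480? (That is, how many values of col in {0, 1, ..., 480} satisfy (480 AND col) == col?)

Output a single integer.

480 in binary = 111100000
popcount(480) = number of 1-bits in 111100000 = 4
A col c satisfies (480 AND c) == c iff every set bit of c is also set in 480; each of the 4 set bits of 480 can independently be on or off in c.
count = 2^4 = 16

Answer: 16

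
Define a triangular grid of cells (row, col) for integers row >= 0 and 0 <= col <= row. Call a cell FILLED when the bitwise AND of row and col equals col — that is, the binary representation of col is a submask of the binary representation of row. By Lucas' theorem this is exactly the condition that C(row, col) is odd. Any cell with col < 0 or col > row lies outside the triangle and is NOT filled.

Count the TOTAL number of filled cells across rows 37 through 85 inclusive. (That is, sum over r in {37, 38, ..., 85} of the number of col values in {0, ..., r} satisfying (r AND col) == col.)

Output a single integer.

r37=100101 pc3: +8 =8
r38=100110 pc3: +8 =16
r39=100111 pc4: +16 =32
r40=101000 pc2: +4 =36
r41=101001 pc3: +8 =44
r42=101010 pc3: +8 =52
r43=101011 pc4: +16 =68
r44=101100 pc3: +8 =76
r45=101101 pc4: +16 =92
r46=101110 pc4: +16 =108
r47=101111 pc5: +32 =140
r48=110000 pc2: +4 =144
r49=110001 pc3: +8 =152
r50=110010 pc3: +8 =160
r51=110011 pc4: +16 =176
r52=110100 pc3: +8 =184
r53=110101 pc4: +16 =200
r54=110110 pc4: +16 =216
r55=110111 pc5: +32 =248
r56=111000 pc3: +8 =256
r57=111001 pc4: +16 =272
r58=111010 pc4: +16 =288
r59=111011 pc5: +32 =320
r60=111100 pc4: +16 =336
r61=111101 pc5: +32 =368
r62=111110 pc5: +32 =400
r63=111111 pc6: +64 =464
r64=1000000 pc1: +2 =466
r65=1000001 pc2: +4 =470
r66=1000010 pc2: +4 =474
r67=1000011 pc3: +8 =482
r68=1000100 pc2: +4 =486
r69=1000101 pc3: +8 =494
r70=1000110 pc3: +8 =502
r71=1000111 pc4: +16 =518
r72=1001000 pc2: +4 =522
r73=1001001 pc3: +8 =530
r74=1001010 pc3: +8 =538
r75=1001011 pc4: +16 =554
r76=1001100 pc3: +8 =562
r77=1001101 pc4: +16 =578
r78=1001110 pc4: +16 =594
r79=1001111 pc5: +32 =626
r80=1010000 pc2: +4 =630
r81=1010001 pc3: +8 =638
r82=1010010 pc3: +8 =646
r83=1010011 pc4: +16 =662
r84=1010100 pc3: +8 =670
r85=1010101 pc4: +16 =686

Answer: 686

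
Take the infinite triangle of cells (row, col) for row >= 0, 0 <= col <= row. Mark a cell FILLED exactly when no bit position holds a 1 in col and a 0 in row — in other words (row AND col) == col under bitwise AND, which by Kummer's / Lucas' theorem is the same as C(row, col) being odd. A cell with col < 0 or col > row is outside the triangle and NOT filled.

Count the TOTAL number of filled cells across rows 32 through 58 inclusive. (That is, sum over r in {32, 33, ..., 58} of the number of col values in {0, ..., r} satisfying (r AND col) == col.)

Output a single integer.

Answer: 310

Derivation:
r32=100000 pc1: +2 =2
r33=100001 pc2: +4 =6
r34=100010 pc2: +4 =10
r35=100011 pc3: +8 =18
r36=100100 pc2: +4 =22
r37=100101 pc3: +8 =30
r38=100110 pc3: +8 =38
r39=100111 pc4: +16 =54
r40=101000 pc2: +4 =58
r41=101001 pc3: +8 =66
r42=101010 pc3: +8 =74
r43=101011 pc4: +16 =90
r44=101100 pc3: +8 =98
r45=101101 pc4: +16 =114
r46=101110 pc4: +16 =130
r47=101111 pc5: +32 =162
r48=110000 pc2: +4 =166
r49=110001 pc3: +8 =174
r50=110010 pc3: +8 =182
r51=110011 pc4: +16 =198
r52=110100 pc3: +8 =206
r53=110101 pc4: +16 =222
r54=110110 pc4: +16 =238
r55=110111 pc5: +32 =270
r56=111000 pc3: +8 =278
r57=111001 pc4: +16 =294
r58=111010 pc4: +16 =310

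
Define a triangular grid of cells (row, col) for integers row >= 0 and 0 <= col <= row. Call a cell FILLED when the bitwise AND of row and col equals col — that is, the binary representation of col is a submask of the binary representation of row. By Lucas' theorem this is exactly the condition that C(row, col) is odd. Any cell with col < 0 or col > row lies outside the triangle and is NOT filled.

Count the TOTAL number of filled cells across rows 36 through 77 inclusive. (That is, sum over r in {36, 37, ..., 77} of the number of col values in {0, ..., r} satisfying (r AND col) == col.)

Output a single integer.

r36=100100 pc2: +4 =4
r37=100101 pc3: +8 =12
r38=100110 pc3: +8 =20
r39=100111 pc4: +16 =36
r40=101000 pc2: +4 =40
r41=101001 pc3: +8 =48
r42=101010 pc3: +8 =56
r43=101011 pc4: +16 =72
r44=101100 pc3: +8 =80
r45=101101 pc4: +16 =96
r46=101110 pc4: +16 =112
r47=101111 pc5: +32 =144
r48=110000 pc2: +4 =148
r49=110001 pc3: +8 =156
r50=110010 pc3: +8 =164
r51=110011 pc4: +16 =180
r52=110100 pc3: +8 =188
r53=110101 pc4: +16 =204
r54=110110 pc4: +16 =220
r55=110111 pc5: +32 =252
r56=111000 pc3: +8 =260
r57=111001 pc4: +16 =276
r58=111010 pc4: +16 =292
r59=111011 pc5: +32 =324
r60=111100 pc4: +16 =340
r61=111101 pc5: +32 =372
r62=111110 pc5: +32 =404
r63=111111 pc6: +64 =468
r64=1000000 pc1: +2 =470
r65=1000001 pc2: +4 =474
r66=1000010 pc2: +4 =478
r67=1000011 pc3: +8 =486
r68=1000100 pc2: +4 =490
r69=1000101 pc3: +8 =498
r70=1000110 pc3: +8 =506
r71=1000111 pc4: +16 =522
r72=1001000 pc2: +4 =526
r73=1001001 pc3: +8 =534
r74=1001010 pc3: +8 =542
r75=1001011 pc4: +16 =558
r76=1001100 pc3: +8 =566
r77=1001101 pc4: +16 =582

Answer: 582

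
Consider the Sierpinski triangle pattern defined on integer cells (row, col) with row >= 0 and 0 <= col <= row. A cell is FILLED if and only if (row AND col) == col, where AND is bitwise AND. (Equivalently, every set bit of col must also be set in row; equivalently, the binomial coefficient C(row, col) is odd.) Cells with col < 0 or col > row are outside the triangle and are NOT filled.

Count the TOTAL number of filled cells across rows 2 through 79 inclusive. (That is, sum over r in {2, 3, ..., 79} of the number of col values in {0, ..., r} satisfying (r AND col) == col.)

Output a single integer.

Answer: 888

Derivation:
r2=10 pc1: +2 =2
r3=11 pc2: +4 =6
r4=100 pc1: +2 =8
r5=101 pc2: +4 =12
r6=110 pc2: +4 =16
r7=111 pc3: +8 =24
r8=1000 pc1: +2 =26
r9=1001 pc2: +4 =30
r10=1010 pc2: +4 =34
r11=1011 pc3: +8 =42
r12=1100 pc2: +4 =46
r13=1101 pc3: +8 =54
r14=1110 pc3: +8 =62
r15=1111 pc4: +16 =78
r16=10000 pc1: +2 =80
r17=10001 pc2: +4 =84
r18=10010 pc2: +4 =88
r19=10011 pc3: +8 =96
r20=10100 pc2: +4 =100
r21=10101 pc3: +8 =108
r22=10110 pc3: +8 =116
r23=10111 pc4: +16 =132
r24=11000 pc2: +4 =136
r25=11001 pc3: +8 =144
r26=11010 pc3: +8 =152
r27=11011 pc4: +16 =168
r28=11100 pc3: +8 =176
r29=11101 pc4: +16 =192
r30=11110 pc4: +16 =208
r31=11111 pc5: +32 =240
r32=100000 pc1: +2 =242
r33=100001 pc2: +4 =246
r34=100010 pc2: +4 =250
r35=100011 pc3: +8 =258
r36=100100 pc2: +4 =262
r37=100101 pc3: +8 =270
r38=100110 pc3: +8 =278
r39=100111 pc4: +16 =294
r40=101000 pc2: +4 =298
r41=101001 pc3: +8 =306
r42=101010 pc3: +8 =314
r43=101011 pc4: +16 =330
r44=101100 pc3: +8 =338
r45=101101 pc4: +16 =354
r46=101110 pc4: +16 =370
r47=101111 pc5: +32 =402
r48=110000 pc2: +4 =406
r49=110001 pc3: +8 =414
r50=110010 pc3: +8 =422
r51=110011 pc4: +16 =438
r52=110100 pc3: +8 =446
r53=110101 pc4: +16 =462
r54=110110 pc4: +16 =478
r55=110111 pc5: +32 =510
r56=111000 pc3: +8 =518
r57=111001 pc4: +16 =534
r58=111010 pc4: +16 =550
r59=111011 pc5: +32 =582
r60=111100 pc4: +16 =598
r61=111101 pc5: +32 =630
r62=111110 pc5: +32 =662
r63=111111 pc6: +64 =726
r64=1000000 pc1: +2 =728
r65=1000001 pc2: +4 =732
r66=1000010 pc2: +4 =736
r67=1000011 pc3: +8 =744
r68=1000100 pc2: +4 =748
r69=1000101 pc3: +8 =756
r70=1000110 pc3: +8 =764
r71=1000111 pc4: +16 =780
r72=1001000 pc2: +4 =784
r73=1001001 pc3: +8 =792
r74=1001010 pc3: +8 =800
r75=1001011 pc4: +16 =816
r76=1001100 pc3: +8 =824
r77=1001101 pc4: +16 =840
r78=1001110 pc4: +16 =856
r79=1001111 pc5: +32 =888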